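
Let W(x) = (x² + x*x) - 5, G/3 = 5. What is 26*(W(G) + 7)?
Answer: 11752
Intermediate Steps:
G = 15 (G = 3*5 = 15)
W(x) = -5 + 2*x² (W(x) = (x² + x²) - 5 = 2*x² - 5 = -5 + 2*x²)
26*(W(G) + 7) = 26*((-5 + 2*15²) + 7) = 26*((-5 + 2*225) + 7) = 26*((-5 + 450) + 7) = 26*(445 + 7) = 26*452 = 11752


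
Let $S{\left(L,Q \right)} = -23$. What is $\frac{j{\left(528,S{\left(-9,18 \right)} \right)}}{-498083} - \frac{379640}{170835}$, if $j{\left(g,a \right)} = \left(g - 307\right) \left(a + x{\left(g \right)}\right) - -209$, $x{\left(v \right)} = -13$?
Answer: $- \frac{37553754275}{17018001861} \approx -2.2067$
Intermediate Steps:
$j{\left(g,a \right)} = 209 + \left(-307 + g\right) \left(-13 + a\right)$ ($j{\left(g,a \right)} = \left(g - 307\right) \left(a - 13\right) - -209 = \left(-307 + g\right) \left(-13 + a\right) + 209 = 209 + \left(-307 + g\right) \left(-13 + a\right)$)
$\frac{j{\left(528,S{\left(-9,18 \right)} \right)}}{-498083} - \frac{379640}{170835} = \frac{4200 - -7061 - 6864 - 12144}{-498083} - \frac{379640}{170835} = \left(4200 + 7061 - 6864 - 12144\right) \left(- \frac{1}{498083}\right) - \frac{75928}{34167} = \left(-7747\right) \left(- \frac{1}{498083}\right) - \frac{75928}{34167} = \frac{7747}{498083} - \frac{75928}{34167} = - \frac{37553754275}{17018001861}$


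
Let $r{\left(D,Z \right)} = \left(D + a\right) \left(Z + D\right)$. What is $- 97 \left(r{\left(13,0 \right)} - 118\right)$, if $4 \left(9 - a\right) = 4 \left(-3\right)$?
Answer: $-20079$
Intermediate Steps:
$a = 12$ ($a = 9 - \frac{4 \left(-3\right)}{4} = 9 - -3 = 9 + 3 = 12$)
$r{\left(D,Z \right)} = \left(12 + D\right) \left(D + Z\right)$ ($r{\left(D,Z \right)} = \left(D + 12\right) \left(Z + D\right) = \left(12 + D\right) \left(D + Z\right)$)
$- 97 \left(r{\left(13,0 \right)} - 118\right) = - 97 \left(\left(13^{2} + 12 \cdot 13 + 12 \cdot 0 + 13 \cdot 0\right) - 118\right) = - 97 \left(\left(169 + 156 + 0 + 0\right) - 118\right) = - 97 \left(325 - 118\right) = \left(-97\right) 207 = -20079$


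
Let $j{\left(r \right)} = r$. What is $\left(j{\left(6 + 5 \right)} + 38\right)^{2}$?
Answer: $2401$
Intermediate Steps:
$\left(j{\left(6 + 5 \right)} + 38\right)^{2} = \left(\left(6 + 5\right) + 38\right)^{2} = \left(11 + 38\right)^{2} = 49^{2} = 2401$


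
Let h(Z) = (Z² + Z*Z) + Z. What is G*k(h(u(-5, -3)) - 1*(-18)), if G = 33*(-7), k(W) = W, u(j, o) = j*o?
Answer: -111573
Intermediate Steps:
h(Z) = Z + 2*Z² (h(Z) = (Z² + Z²) + Z = 2*Z² + Z = Z + 2*Z²)
G = -231
G*k(h(u(-5, -3)) - 1*(-18)) = -231*((-5*(-3))*(1 + 2*(-5*(-3))) - 1*(-18)) = -231*(15*(1 + 2*15) + 18) = -231*(15*(1 + 30) + 18) = -231*(15*31 + 18) = -231*(465 + 18) = -231*483 = -111573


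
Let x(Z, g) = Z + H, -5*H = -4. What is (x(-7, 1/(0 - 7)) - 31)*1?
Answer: -186/5 ≈ -37.200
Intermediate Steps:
H = ⅘ (H = -⅕*(-4) = ⅘ ≈ 0.80000)
x(Z, g) = ⅘ + Z (x(Z, g) = Z + ⅘ = ⅘ + Z)
(x(-7, 1/(0 - 7)) - 31)*1 = ((⅘ - 7) - 31)*1 = (-31/5 - 31)*1 = -186/5*1 = -186/5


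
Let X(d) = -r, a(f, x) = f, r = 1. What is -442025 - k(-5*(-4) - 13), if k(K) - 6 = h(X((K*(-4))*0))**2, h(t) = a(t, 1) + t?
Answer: -442035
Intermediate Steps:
X(d) = -1 (X(d) = -1*1 = -1)
h(t) = 2*t (h(t) = t + t = 2*t)
k(K) = 10 (k(K) = 6 + (2*(-1))**2 = 6 + (-2)**2 = 6 + 4 = 10)
-442025 - k(-5*(-4) - 13) = -442025 - 1*10 = -442025 - 10 = -442035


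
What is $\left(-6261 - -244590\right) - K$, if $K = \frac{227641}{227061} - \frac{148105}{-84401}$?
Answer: $\frac{4567325931447223}{19164175461} \approx 2.3833 \cdot 10^{5}$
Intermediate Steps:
$K = \frac{52841997446}{19164175461}$ ($K = 227641 \cdot \frac{1}{227061} - - \frac{148105}{84401} = \frac{227641}{227061} + \frac{148105}{84401} = \frac{52841997446}{19164175461} \approx 2.7573$)
$\left(-6261 - -244590\right) - K = \left(-6261 - -244590\right) - \frac{52841997446}{19164175461} = \left(-6261 + 244590\right) - \frac{52841997446}{19164175461} = 238329 - \frac{52841997446}{19164175461} = \frac{4567325931447223}{19164175461}$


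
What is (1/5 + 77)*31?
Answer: 11966/5 ≈ 2393.2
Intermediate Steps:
(1/5 + 77)*31 = (⅕ + 77)*31 = (386/5)*31 = 11966/5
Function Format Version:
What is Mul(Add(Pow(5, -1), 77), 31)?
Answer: Rational(11966, 5) ≈ 2393.2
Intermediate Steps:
Mul(Add(Pow(5, -1), 77), 31) = Mul(Add(Rational(1, 5), 77), 31) = Mul(Rational(386, 5), 31) = Rational(11966, 5)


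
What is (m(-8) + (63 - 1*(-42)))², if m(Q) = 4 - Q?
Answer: 13689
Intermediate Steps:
(m(-8) + (63 - 1*(-42)))² = ((4 - 1*(-8)) + (63 - 1*(-42)))² = ((4 + 8) + (63 + 42))² = (12 + 105)² = 117² = 13689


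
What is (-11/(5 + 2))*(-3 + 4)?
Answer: -11/7 ≈ -1.5714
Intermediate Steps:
(-11/(5 + 2))*(-3 + 4) = (-11/7)*1 = ((⅐)*(-11))*1 = -11/7*1 = -11/7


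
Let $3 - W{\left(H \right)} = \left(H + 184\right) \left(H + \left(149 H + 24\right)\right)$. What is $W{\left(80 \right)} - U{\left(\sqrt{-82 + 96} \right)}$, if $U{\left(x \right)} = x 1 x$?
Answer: $-3174347$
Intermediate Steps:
$W{\left(H \right)} = 3 - \left(24 + 150 H\right) \left(184 + H\right)$ ($W{\left(H \right)} = 3 - \left(H + 184\right) \left(H + \left(149 H + 24\right)\right) = 3 - \left(184 + H\right) \left(H + \left(24 + 149 H\right)\right) = 3 - \left(184 + H\right) \left(24 + 150 H\right) = 3 - \left(24 + 150 H\right) \left(184 + H\right)$)
$U{\left(x \right)} = x^{2}$ ($U{\left(x \right)} = x x = x^{2}$)
$W{\left(80 \right)} - U{\left(\sqrt{-82 + 96} \right)} = \left(-4413 - 2209920 - 150 \cdot 80^{2}\right) - \left(\sqrt{-82 + 96}\right)^{2} = \left(-4413 - 2209920 - 960000\right) - \left(\sqrt{14}\right)^{2} = \left(-4413 - 2209920 - 960000\right) - 14 = -3174333 - 14 = -3174347$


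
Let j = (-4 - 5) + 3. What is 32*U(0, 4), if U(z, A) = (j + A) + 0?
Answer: -64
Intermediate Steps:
j = -6 (j = -9 + 3 = -6)
U(z, A) = -6 + A (U(z, A) = (-6 + A) + 0 = -6 + A)
32*U(0, 4) = 32*(-6 + 4) = 32*(-2) = -64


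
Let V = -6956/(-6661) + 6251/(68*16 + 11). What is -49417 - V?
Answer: -51686202374/1045777 ≈ -49424.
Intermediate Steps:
V = 7040365/1045777 (V = -6956*(-1/6661) + 6251/(1088 + 11) = 6956/6661 + 6251/1099 = 6956/6661 + 6251*(1/1099) = 6956/6661 + 893/157 = 7040365/1045777 ≈ 6.7322)
-49417 - V = -49417 - 1*7040365/1045777 = -49417 - 7040365/1045777 = -51686202374/1045777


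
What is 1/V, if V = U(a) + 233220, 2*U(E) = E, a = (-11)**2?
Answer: 2/466561 ≈ 4.2867e-6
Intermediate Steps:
a = 121
U(E) = E/2
V = 466561/2 (V = (1/2)*121 + 233220 = 121/2 + 233220 = 466561/2 ≈ 2.3328e+5)
1/V = 1/(466561/2) = 2/466561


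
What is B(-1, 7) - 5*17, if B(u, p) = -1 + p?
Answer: -79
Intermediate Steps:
B(-1, 7) - 5*17 = (-1 + 7) - 5*17 = 6 - 85 = -79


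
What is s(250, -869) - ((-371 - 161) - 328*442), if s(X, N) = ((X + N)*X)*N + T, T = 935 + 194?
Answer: 134624387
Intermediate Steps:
T = 1129
s(X, N) = 1129 + N*X*(N + X) (s(X, N) = ((X + N)*X)*N + 1129 = ((N + X)*X)*N + 1129 = (X*(N + X))*N + 1129 = N*X*(N + X) + 1129 = 1129 + N*X*(N + X))
s(250, -869) - ((-371 - 161) - 328*442) = (1129 - 869*250² + 250*(-869)²) - ((-371 - 161) - 328*442) = (1129 - 869*62500 + 250*755161) - (-532 - 144976) = (1129 - 54312500 + 188790250) - 1*(-145508) = 134478879 + 145508 = 134624387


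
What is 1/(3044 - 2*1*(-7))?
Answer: 1/3058 ≈ 0.00032701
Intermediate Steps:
1/(3044 - 2*1*(-7)) = 1/(3044 - 2*(-7)) = 1/(3044 + 14) = 1/3058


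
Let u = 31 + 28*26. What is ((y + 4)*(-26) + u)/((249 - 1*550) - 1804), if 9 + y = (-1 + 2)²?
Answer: -863/2105 ≈ -0.40998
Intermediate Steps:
y = -8 (y = -9 + (-1 + 2)² = -9 + 1² = -9 + 1 = -8)
u = 759 (u = 31 + 728 = 759)
((y + 4)*(-26) + u)/((249 - 1*550) - 1804) = ((-8 + 4)*(-26) + 759)/((249 - 1*550) - 1804) = (-4*(-26) + 759)/((249 - 550) - 1804) = (104 + 759)/(-301 - 1804) = 863/(-2105) = 863*(-1/2105) = -863/2105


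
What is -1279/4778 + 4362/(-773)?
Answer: -21830303/3693394 ≈ -5.9106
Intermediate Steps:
-1279/4778 + 4362/(-773) = -1279*1/4778 + 4362*(-1/773) = -1279/4778 - 4362/773 = -21830303/3693394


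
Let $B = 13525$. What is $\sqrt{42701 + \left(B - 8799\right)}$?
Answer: $\sqrt{47427} \approx 217.78$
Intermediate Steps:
$\sqrt{42701 + \left(B - 8799\right)} = \sqrt{42701 + \left(13525 - 8799\right)} = \sqrt{42701 + 4726} = \sqrt{47427}$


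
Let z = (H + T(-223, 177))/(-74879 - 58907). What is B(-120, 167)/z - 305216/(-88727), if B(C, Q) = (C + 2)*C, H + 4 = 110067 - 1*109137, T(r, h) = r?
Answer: -168085080208672/62375081 ≈ -2.6947e+6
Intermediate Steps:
H = 926 (H = -4 + (110067 - 1*109137) = -4 + (110067 - 109137) = -4 + 930 = 926)
B(C, Q) = C*(2 + C) (B(C, Q) = (2 + C)*C = C*(2 + C))
z = -703/133786 (z = (926 - 223)/(-74879 - 58907) = 703/(-133786) = 703*(-1/133786) = -703/133786 ≈ -0.0052547)
B(-120, 167)/z - 305216/(-88727) = (-120*(2 - 120))/(-703/133786) - 305216/(-88727) = -120*(-118)*(-133786/703) - 305216*(-1/88727) = 14160*(-133786/703) + 305216/88727 = -1894409760/703 + 305216/88727 = -168085080208672/62375081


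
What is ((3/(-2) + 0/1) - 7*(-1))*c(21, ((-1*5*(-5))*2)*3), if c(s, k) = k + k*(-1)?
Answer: 0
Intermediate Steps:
c(s, k) = 0 (c(s, k) = k - k = 0)
((3/(-2) + 0/1) - 7*(-1))*c(21, ((-1*5*(-5))*2)*3) = ((3/(-2) + 0/1) - 7*(-1))*0 = ((3*(-1/2) + 0*1) + 7)*0 = ((-3/2 + 0) + 7)*0 = (-3/2 + 7)*0 = (11/2)*0 = 0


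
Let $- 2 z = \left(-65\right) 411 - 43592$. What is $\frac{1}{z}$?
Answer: $\frac{2}{70307} \approx 2.8447 \cdot 10^{-5}$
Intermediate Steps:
$z = \frac{70307}{2}$ ($z = - \frac{\left(-65\right) 411 - 43592}{2} = - \frac{-26715 - 43592}{2} = \left(- \frac{1}{2}\right) \left(-70307\right) = \frac{70307}{2} \approx 35154.0$)
$\frac{1}{z} = \frac{1}{\frac{70307}{2}} = \frac{2}{70307}$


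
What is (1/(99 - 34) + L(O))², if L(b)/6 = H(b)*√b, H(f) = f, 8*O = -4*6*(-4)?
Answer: 262828801/4225 + 288*√3/65 ≈ 62216.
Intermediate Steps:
O = 12 (O = (-4*6*(-4))/8 = (-24*(-4))/8 = (⅛)*96 = 12)
L(b) = 6*b^(3/2) (L(b) = 6*(b*√b) = 6*b^(3/2))
(1/(99 - 34) + L(O))² = (1/(99 - 34) + 6*12^(3/2))² = (1/65 + 6*(24*√3))² = (1/65 + 144*√3)²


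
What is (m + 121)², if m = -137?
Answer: 256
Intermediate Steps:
(m + 121)² = (-137 + 121)² = (-16)² = 256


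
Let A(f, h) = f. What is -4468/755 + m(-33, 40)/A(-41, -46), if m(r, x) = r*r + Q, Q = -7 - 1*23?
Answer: -982733/30955 ≈ -31.747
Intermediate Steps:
Q = -30 (Q = -7 - 23 = -30)
m(r, x) = -30 + r² (m(r, x) = r*r - 30 = r² - 30 = -30 + r²)
-4468/755 + m(-33, 40)/A(-41, -46) = -4468/755 + (-30 + (-33)²)/(-41) = -4468*1/755 + (-30 + 1089)*(-1/41) = -4468/755 + 1059*(-1/41) = -4468/755 - 1059/41 = -982733/30955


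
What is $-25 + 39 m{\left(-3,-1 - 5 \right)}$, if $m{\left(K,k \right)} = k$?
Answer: $-259$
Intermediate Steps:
$-25 + 39 m{\left(-3,-1 - 5 \right)} = -25 + 39 \left(-1 - 5\right) = -25 + 39 \left(-6\right) = -25 - 234 = -259$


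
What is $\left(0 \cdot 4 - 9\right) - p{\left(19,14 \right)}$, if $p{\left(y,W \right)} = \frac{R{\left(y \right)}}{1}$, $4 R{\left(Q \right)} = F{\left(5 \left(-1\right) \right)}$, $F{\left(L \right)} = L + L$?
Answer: $- \frac{13}{2} \approx -6.5$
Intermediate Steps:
$F{\left(L \right)} = 2 L$
$R{\left(Q \right)} = - \frac{5}{2}$ ($R{\left(Q \right)} = \frac{2 \cdot 5 \left(-1\right)}{4} = \frac{2 \left(-5\right)}{4} = \frac{1}{4} \left(-10\right) = - \frac{5}{2}$)
$p{\left(y,W \right)} = - \frac{5}{2}$ ($p{\left(y,W \right)} = - \frac{5}{2 \cdot 1} = \left(- \frac{5}{2}\right) 1 = - \frac{5}{2}$)
$\left(0 \cdot 4 - 9\right) - p{\left(19,14 \right)} = \left(0 \cdot 4 - 9\right) - - \frac{5}{2} = \left(0 - 9\right) + \frac{5}{2} = -9 + \frac{5}{2} = - \frac{13}{2}$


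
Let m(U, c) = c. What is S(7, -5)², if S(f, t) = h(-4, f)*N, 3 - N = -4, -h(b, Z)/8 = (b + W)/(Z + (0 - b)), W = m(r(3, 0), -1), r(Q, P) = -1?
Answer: 78400/121 ≈ 647.93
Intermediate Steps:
W = -1
h(b, Z) = -8*(-1 + b)/(Z - b) (h(b, Z) = -8*(b - 1)/(Z + (0 - b)) = -8*(-1 + b)/(Z - b))
N = 7 (N = 3 - 1*(-4) = 3 + 4 = 7)
S(f, t) = 280/(4 + f) (S(f, t) = (8*(1 - 1*(-4))/(f - 1*(-4)))*7 = (8*(1 + 4)/(f + 4))*7 = (8*5/(4 + f))*7 = (40/(4 + f))*7 = 280/(4 + f))
S(7, -5)² = (280/(4 + 7))² = (280/11)² = 78400/121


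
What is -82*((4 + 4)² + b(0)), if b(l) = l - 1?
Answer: -5166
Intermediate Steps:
b(l) = -1 + l
-82*((4 + 4)² + b(0)) = -82*((4 + 4)² + (-1 + 0)) = -82*(8² - 1) = -82*(64 - 1) = -82*63 = -5166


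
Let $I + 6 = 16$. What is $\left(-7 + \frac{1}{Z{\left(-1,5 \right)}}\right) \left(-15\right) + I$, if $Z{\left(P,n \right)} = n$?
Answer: $112$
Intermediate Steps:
$I = 10$ ($I = -6 + 16 = 10$)
$\left(-7 + \frac{1}{Z{\left(-1,5 \right)}}\right) \left(-15\right) + I = \left(-7 + \frac{1}{5}\right) \left(-15\right) + 10 = \left(- \frac{34}{5}\right) \left(-15\right) + 10 = 102 + 10 = 112$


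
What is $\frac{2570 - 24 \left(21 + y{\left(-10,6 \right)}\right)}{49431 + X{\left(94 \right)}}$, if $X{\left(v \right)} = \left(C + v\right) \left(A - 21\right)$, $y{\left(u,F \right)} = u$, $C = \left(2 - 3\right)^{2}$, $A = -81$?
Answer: $\frac{2306}{39741} \approx 0.058026$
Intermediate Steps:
$C = 1$ ($C = \left(-1\right)^{2} = 1$)
$X{\left(v \right)} = -102 - 102 v$ ($X{\left(v \right)} = \left(1 + v\right) \left(-81 - 21\right) = \left(1 + v\right) \left(-102\right) = -102 - 102 v$)
$\frac{2570 - 24 \left(21 + y{\left(-10,6 \right)}\right)}{49431 + X{\left(94 \right)}} = \frac{2570 - 24 \left(21 - 10\right)}{49431 - 9690} = \frac{2570 - 264}{49431 - 9690} = \frac{2306}{39741}$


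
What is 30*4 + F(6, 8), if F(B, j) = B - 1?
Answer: 125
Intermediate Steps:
F(B, j) = -1 + B
30*4 + F(6, 8) = 30*4 + (-1 + 6) = 120 + 5 = 125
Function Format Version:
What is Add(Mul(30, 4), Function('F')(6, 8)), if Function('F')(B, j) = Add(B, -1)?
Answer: 125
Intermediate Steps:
Function('F')(B, j) = Add(-1, B)
Add(Mul(30, 4), Function('F')(6, 8)) = Add(Mul(30, 4), Add(-1, 6)) = Add(120, 5) = 125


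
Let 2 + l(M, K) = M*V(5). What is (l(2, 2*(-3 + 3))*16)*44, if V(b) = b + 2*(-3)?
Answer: -2816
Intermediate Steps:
V(b) = -6 + b (V(b) = b - 6 = -6 + b)
l(M, K) = -2 - M (l(M, K) = -2 + M*(-6 + 5) = -2 + M*(-1) = -2 - M)
(l(2, 2*(-3 + 3))*16)*44 = ((-2 - 1*2)*16)*44 = ((-2 - 2)*16)*44 = -4*16*44 = -64*44 = -2816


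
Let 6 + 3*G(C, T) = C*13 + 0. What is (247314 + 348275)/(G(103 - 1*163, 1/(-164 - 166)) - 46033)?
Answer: -595589/46295 ≈ -12.865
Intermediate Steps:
G(C, T) = -2 + 13*C/3 (G(C, T) = -2 + (C*13 + 0)/3 = -2 + (13*C + 0)/3 = -2 + (13*C)/3 = -2 + 13*C/3)
(247314 + 348275)/(G(103 - 1*163, 1/(-164 - 166)) - 46033) = (247314 + 348275)/((-2 + 13*(103 - 1*163)/3) - 46033) = 595589/((-2 + 13*(103 - 163)/3) - 46033) = 595589/((-2 + (13/3)*(-60)) - 46033) = 595589/((-2 - 260) - 46033) = 595589/(-262 - 46033) = 595589/(-46295) = 595589*(-1/46295) = -595589/46295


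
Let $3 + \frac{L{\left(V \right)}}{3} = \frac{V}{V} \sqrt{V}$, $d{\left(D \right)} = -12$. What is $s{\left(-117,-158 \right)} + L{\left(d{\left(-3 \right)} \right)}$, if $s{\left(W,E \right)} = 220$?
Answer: $211 + 6 i \sqrt{3} \approx 211.0 + 10.392 i$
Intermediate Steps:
$L{\left(V \right)} = -9 + 3 \sqrt{V}$ ($L{\left(V \right)} = -9 + 3 \frac{V}{V} \sqrt{V} = -9 + 3 \cdot 1 \sqrt{V} = -9 + 3 \sqrt{V}$)
$s{\left(-117,-158 \right)} + L{\left(d{\left(-3 \right)} \right)} = 220 - \left(9 - 3 \sqrt{-12}\right) = 220 - \left(9 - 3 \cdot 2 i \sqrt{3}\right) = 220 - \left(9 - 6 i \sqrt{3}\right) = 211 + 6 i \sqrt{3}$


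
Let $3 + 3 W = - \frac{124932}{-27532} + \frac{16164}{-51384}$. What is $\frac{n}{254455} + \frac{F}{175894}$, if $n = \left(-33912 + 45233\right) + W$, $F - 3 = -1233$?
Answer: $\frac{4946714070491247}{131912650584785662} \approx 0.0375$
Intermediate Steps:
$F = -1230$ ($F = 3 - 1233 = -1230$)
$W = \frac{12016429}{29473006}$ ($W = -1 + \frac{- \frac{124932}{-27532} + \frac{16164}{-51384}}{3} = -1 + \frac{\left(-124932\right) \left(- \frac{1}{27532}\right) + 16164 \left(- \frac{1}{51384}\right)}{3} = -1 + \frac{\frac{31233}{6883} - \frac{1347}{4282}}{3} = -1 + \frac{1}{3} \cdot \frac{124468305}{29473006} = -1 + \frac{41489435}{29473006} = \frac{12016429}{29473006} \approx 0.40771$)
$n = \frac{333675917355}{29473006}$ ($n = \left(-33912 + 45233\right) + \frac{12016429}{29473006} = 11321 + \frac{12016429}{29473006} = \frac{333675917355}{29473006} \approx 11321.0$)
$\frac{n}{254455} + \frac{F}{175894} = \frac{333675917355}{29473006 \cdot 254455} - \frac{1230}{175894} = \frac{333675917355}{29473006} \cdot \frac{1}{254455} - \frac{615}{87947} = \frac{66735183471}{1499910748346} - \frac{615}{87947} = \frac{4946714070491247}{131912650584785662}$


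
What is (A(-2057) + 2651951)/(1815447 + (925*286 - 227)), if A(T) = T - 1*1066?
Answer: 189202/148555 ≈ 1.2736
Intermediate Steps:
A(T) = -1066 + T (A(T) = T - 1066 = -1066 + T)
(A(-2057) + 2651951)/(1815447 + (925*286 - 227)) = ((-1066 - 2057) + 2651951)/(1815447 + (925*286 - 227)) = (-3123 + 2651951)/(1815447 + (264550 - 227)) = 2648828/(1815447 + 264323) = 2648828/2079770 = 2648828*(1/2079770) = 189202/148555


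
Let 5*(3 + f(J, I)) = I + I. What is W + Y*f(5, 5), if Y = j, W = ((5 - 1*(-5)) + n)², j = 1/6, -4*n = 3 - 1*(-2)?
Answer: 3667/48 ≈ 76.396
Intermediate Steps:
f(J, I) = -3 + 2*I/5 (f(J, I) = -3 + (I + I)/5 = -3 + (2*I)/5 = -3 + 2*I/5)
n = -5/4 (n = -(3 - 1*(-2))/4 = -(3 + 2)/4 = -¼*5 = -5/4 ≈ -1.2500)
j = ⅙ ≈ 0.16667
W = 1225/16 (W = ((5 - 1*(-5)) - 5/4)² = ((5 + 5) - 5/4)² = (10 - 5/4)² = (35/4)² = 1225/16 ≈ 76.563)
Y = ⅙ ≈ 0.16667
W + Y*f(5, 5) = 1225/16 + (-3 + (⅖)*5)/6 = 1225/16 + (-3 + 2)/6 = 1225/16 + (⅙)*(-1) = 1225/16 - ⅙ = 3667/48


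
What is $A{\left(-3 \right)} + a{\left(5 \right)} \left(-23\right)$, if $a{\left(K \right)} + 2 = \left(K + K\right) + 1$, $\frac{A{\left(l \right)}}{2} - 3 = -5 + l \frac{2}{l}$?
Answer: $-207$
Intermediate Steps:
$A{\left(l \right)} = 0$ ($A{\left(l \right)} = 6 + 2 \left(-5 + l \frac{2}{l}\right) = 6 + 2 \left(-5 + 2\right) = 6 + 2 \left(-3\right) = 6 - 6 = 0$)
$a{\left(K \right)} = -1 + 2 K$ ($a{\left(K \right)} = -2 + \left(\left(K + K\right) + 1\right) = -2 + \left(2 K + 1\right) = -2 + \left(1 + 2 K\right) = -1 + 2 K$)
$A{\left(-3 \right)} + a{\left(5 \right)} \left(-23\right) = 0 + \left(-1 + 2 \cdot 5\right) \left(-23\right) = 0 + \left(-1 + 10\right) \left(-23\right) = 0 + 9 \left(-23\right) = 0 - 207 = -207$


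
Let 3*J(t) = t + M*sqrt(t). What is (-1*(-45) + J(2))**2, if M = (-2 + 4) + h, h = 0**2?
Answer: 6259/3 + 548*sqrt(2)/9 ≈ 2172.4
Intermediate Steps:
h = 0
M = 2 (M = (-2 + 4) + 0 = 2 + 0 = 2)
J(t) = t/3 + 2*sqrt(t)/3 (J(t) = (t + 2*sqrt(t))/3 = t/3 + 2*sqrt(t)/3)
(-1*(-45) + J(2))**2 = (-1*(-45) + ((1/3)*2 + 2*sqrt(2)/3))**2 = (45 + (2/3 + 2*sqrt(2)/3))**2 = (137/3 + 2*sqrt(2)/3)**2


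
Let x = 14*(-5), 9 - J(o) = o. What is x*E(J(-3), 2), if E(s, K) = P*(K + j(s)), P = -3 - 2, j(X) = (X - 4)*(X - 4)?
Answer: 23100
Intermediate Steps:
J(o) = 9 - o
j(X) = (-4 + X)² (j(X) = (-4 + X)*(-4 + X) = (-4 + X)²)
P = -5
x = -70
E(s, K) = -5*K - 5*(-4 + s)² (E(s, K) = -5*(K + (-4 + s)²) = -5*K - 5*(-4 + s)²)
x*E(J(-3), 2) = -70*(-5*2 - 5*(-4 + (9 - 1*(-3)))²) = -70*(-10 - 5*(-4 + (9 + 3))²) = -70*(-10 - 5*(-4 + 12)²) = -70*(-10 - 5*8²) = -70*(-10 - 5*64) = -70*(-10 - 320) = -70*(-330) = 23100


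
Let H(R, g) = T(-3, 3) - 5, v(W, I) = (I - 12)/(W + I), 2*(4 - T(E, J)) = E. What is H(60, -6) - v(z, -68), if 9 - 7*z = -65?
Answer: -359/402 ≈ -0.89303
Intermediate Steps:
T(E, J) = 4 - E/2
z = 74/7 (z = 9/7 - 1/7*(-65) = 9/7 + 65/7 = 74/7 ≈ 10.571)
v(W, I) = (-12 + I)/(I + W)
H(R, g) = 1/2 (H(R, g) = (4 - 1/2*(-3)) - 5 = (4 + 3/2) - 5 = 11/2 - 5 = 1/2)
H(60, -6) - v(z, -68) = 1/2 - (-12 - 68)/(-68 + 74/7) = 1/2 - (-80)/(-402/7) = 1/2 - (-7)*(-80)/402 = 1/2 - 1*280/201 = 1/2 - 280/201 = -359/402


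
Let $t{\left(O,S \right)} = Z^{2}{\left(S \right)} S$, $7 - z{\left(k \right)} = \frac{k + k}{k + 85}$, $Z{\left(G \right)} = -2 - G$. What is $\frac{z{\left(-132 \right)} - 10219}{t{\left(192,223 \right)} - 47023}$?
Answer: $- \frac{120057}{132097636} \approx -0.00090885$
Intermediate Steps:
$z{\left(k \right)} = 7 - \frac{2 k}{85 + k}$ ($z{\left(k \right)} = 7 - \frac{k + k}{k + 85} = 7 - \frac{2 k}{85 + k}$)
$t{\left(O,S \right)} = S \left(-2 - S\right)^{2}$ ($t{\left(O,S \right)} = \left(-2 - S\right)^{2} S = S \left(-2 - S\right)^{2}$)
$\frac{z{\left(-132 \right)} - 10219}{t{\left(192,223 \right)} - 47023} = \frac{\frac{5 \left(119 - 132\right)}{85 - 132} - 10219}{223 \left(2 + 223\right)^{2} - 47023} = \frac{5 \frac{1}{-47} \left(-13\right) - 10219}{223 \cdot 225^{2} - 47023} = \frac{5 \left(- \frac{1}{47}\right) \left(-13\right) - 10219}{223 \cdot 50625 - 47023} = \frac{\frac{65}{47} - 10219}{11289375 - 47023} = - \frac{480228}{47 \cdot 11242352} = \left(- \frac{480228}{47}\right) \frac{1}{11242352} = - \frac{120057}{132097636}$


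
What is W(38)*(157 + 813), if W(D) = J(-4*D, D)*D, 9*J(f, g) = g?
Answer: 1400680/9 ≈ 1.5563e+5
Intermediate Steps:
J(f, g) = g/9
W(D) = D²/9 (W(D) = (D/9)*D = D²/9)
W(38)*(157 + 813) = ((⅑)*38²)*(157 + 813) = ((⅑)*1444)*970 = (1444/9)*970 = 1400680/9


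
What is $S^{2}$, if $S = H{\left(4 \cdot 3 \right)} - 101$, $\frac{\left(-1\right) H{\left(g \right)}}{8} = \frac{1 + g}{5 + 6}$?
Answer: $\frac{1476225}{121} \approx 12200.0$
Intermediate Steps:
$H{\left(g \right)} = - \frac{8}{11} - \frac{8 g}{11}$ ($H{\left(g \right)} = - 8 \frac{1 + g}{5 + 6} = - 8 \frac{1 + g}{11} = - 8 \left(1 + g\right) \frac{1}{11} = - 8 \left(\frac{1}{11} + \frac{g}{11}\right) = - \frac{8}{11} - \frac{8 g}{11}$)
$S = - \frac{1215}{11}$ ($S = \left(- \frac{8}{11} - \frac{8 \cdot 4 \cdot 3}{11}\right) - 101 = \left(- \frac{8}{11} - \frac{96}{11}\right) - 101 = - \frac{104}{11} - 101 = - \frac{1215}{11} \approx -110.45$)
$S^{2} = \left(- \frac{1215}{11}\right)^{2} = \frac{1476225}{121}$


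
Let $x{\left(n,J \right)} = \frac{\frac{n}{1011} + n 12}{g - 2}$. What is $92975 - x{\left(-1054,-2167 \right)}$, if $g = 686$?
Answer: $\frac{32153616041}{345762} \approx 92994.0$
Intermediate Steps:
$x{\left(n,J \right)} = \frac{12133 n}{691524}$ ($x{\left(n,J \right)} = \frac{\frac{n}{1011} + n 12}{686 - 2} = \frac{n \frac{1}{1011} + 12 n}{684} = \left(\frac{n}{1011} + 12 n\right) \frac{1}{684} = \frac{12133 n}{1011} \cdot \frac{1}{684} = \frac{12133 n}{691524}$)
$92975 - x{\left(-1054,-2167 \right)} = 92975 - \frac{12133}{691524} \left(-1054\right) = 92975 - - \frac{6394091}{345762} = 92975 + \frac{6394091}{345762} = \frac{32153616041}{345762}$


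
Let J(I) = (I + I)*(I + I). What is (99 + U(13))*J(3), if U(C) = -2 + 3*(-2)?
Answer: 3276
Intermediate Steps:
U(C) = -8 (U(C) = -2 - 6 = -8)
J(I) = 4*I**2 (J(I) = (2*I)*(2*I) = 4*I**2)
(99 + U(13))*J(3) = (99 - 8)*(4*3**2) = 91*(4*9) = 91*36 = 3276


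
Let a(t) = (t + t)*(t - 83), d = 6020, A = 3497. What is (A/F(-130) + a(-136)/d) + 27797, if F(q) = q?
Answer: 16723557/602 ≈ 27780.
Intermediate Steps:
a(t) = 2*t*(-83 + t) (a(t) = (2*t)*(-83 + t) = 2*t*(-83 + t))
(A/F(-130) + a(-136)/d) + 27797 = (3497/(-130) + (2*(-136)*(-83 - 136))/6020) + 27797 = (3497*(-1/130) + (2*(-136)*(-219))*(1/6020)) + 27797 = (-269/10 + 59568*(1/6020)) + 27797 = (-269/10 + 14892/1505) + 27797 = -10237/602 + 27797 = 16723557/602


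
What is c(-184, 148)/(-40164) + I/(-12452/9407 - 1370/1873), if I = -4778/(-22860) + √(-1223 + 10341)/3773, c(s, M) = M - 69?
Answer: -35902109299687/346316119938765 - 17619311*√9118/136621031778 ≈ -0.11598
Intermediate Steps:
c(s, M) = -69 + M
I = 2389/11430 + √9118/3773 (I = -4778*(-1/22860) + √9118*(1/3773) = 2389/11430 + √9118/3773 ≈ 0.23432)
c(-184, 148)/(-40164) + I/(-12452/9407 - 1370/1873) = (-69 + 148)/(-40164) + (2389/11430 + √9118/3773)/(-12452/9407 - 1370/1873) = 79*(-1/40164) + (2389/11430 + √9118/3773)/(-12452*1/9407 - 1370*1/1873) = -79/40164 + (2389/11430 + √9118/3773)/(-12452/9407 - 1370/1873) = -79/40164 + (2389/11430 + √9118/3773)/(-36210186/17619311) = -79/40164 + (2389/11430 + √9118/3773)*(-17619311/36210186) = -79/40164 + (-42092533979/413882425980 - 17619311*√9118/136621031778) = -35902109299687/346316119938765 - 17619311*√9118/136621031778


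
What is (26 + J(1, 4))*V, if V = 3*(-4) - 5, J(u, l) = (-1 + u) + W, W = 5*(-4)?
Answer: -102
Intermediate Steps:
W = -20
J(u, l) = -21 + u (J(u, l) = (-1 + u) - 20 = -21 + u)
V = -17 (V = -12 - 5 = -17)
(26 + J(1, 4))*V = (26 + (-21 + 1))*(-17) = (26 - 20)*(-17) = 6*(-17) = -102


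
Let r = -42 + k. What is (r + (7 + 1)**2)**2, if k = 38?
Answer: 3600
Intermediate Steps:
r = -4 (r = -42 + 38 = -4)
(r + (7 + 1)**2)**2 = (-4 + (7 + 1)**2)**2 = (-4 + 8**2)**2 = (-4 + 64)**2 = 60**2 = 3600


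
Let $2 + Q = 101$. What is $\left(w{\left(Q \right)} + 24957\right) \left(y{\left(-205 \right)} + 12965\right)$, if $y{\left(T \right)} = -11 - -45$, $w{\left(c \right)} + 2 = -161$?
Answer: $322297206$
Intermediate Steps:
$Q = 99$ ($Q = -2 + 101 = 99$)
$w{\left(c \right)} = -163$ ($w{\left(c \right)} = -2 - 161 = -163$)
$y{\left(T \right)} = 34$ ($y{\left(T \right)} = -11 + 45 = 34$)
$\left(w{\left(Q \right)} + 24957\right) \left(y{\left(-205 \right)} + 12965\right) = \left(-163 + 24957\right) \left(34 + 12965\right) = 24794 \cdot 12999 = 322297206$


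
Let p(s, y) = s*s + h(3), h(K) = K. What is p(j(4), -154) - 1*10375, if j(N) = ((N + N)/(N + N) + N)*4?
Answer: -9972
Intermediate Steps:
j(N) = 4 + 4*N (j(N) = ((2*N)/((2*N)) + N)*4 = ((2*N)*(1/(2*N)) + N)*4 = (1 + N)*4 = 4 + 4*N)
p(s, y) = 3 + s**2 (p(s, y) = s*s + 3 = s**2 + 3 = 3 + s**2)
p(j(4), -154) - 1*10375 = (3 + (4 + 4*4)**2) - 1*10375 = (3 + (4 + 16)**2) - 10375 = (3 + 20**2) - 10375 = (3 + 400) - 10375 = 403 - 10375 = -9972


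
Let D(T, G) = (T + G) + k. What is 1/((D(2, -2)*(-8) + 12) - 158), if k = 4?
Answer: -1/178 ≈ -0.0056180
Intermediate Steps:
D(T, G) = 4 + G + T (D(T, G) = (T + G) + 4 = (G + T) + 4 = 4 + G + T)
1/((D(2, -2)*(-8) + 12) - 158) = 1/(((4 - 2 + 2)*(-8) + 12) - 158) = 1/((4*(-8) + 12) - 158) = 1/((-32 + 12) - 158) = 1/(-20 - 158) = 1/(-178) = -1/178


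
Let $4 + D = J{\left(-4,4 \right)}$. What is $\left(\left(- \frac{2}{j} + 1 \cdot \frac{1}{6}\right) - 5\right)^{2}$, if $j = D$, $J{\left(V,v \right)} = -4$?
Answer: $\frac{3025}{144} \approx 21.007$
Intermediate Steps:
$D = -8$ ($D = -4 - 4 = -8$)
$j = -8$
$\left(\left(- \frac{2}{j} + 1 \cdot \frac{1}{6}\right) - 5\right)^{2} = \left(\left(- \frac{2}{-8} + 1 \cdot \frac{1}{6}\right) - 5\right)^{2} = \left(\left(\left(-2\right) \left(- \frac{1}{8}\right) + 1 \cdot \frac{1}{6}\right) - 5\right)^{2} = \left(\left(\frac{1}{4} + \frac{1}{6}\right) - 5\right)^{2} = \left(\frac{5}{12} - 5\right)^{2} = \left(- \frac{55}{12}\right)^{2} = \frac{3025}{144}$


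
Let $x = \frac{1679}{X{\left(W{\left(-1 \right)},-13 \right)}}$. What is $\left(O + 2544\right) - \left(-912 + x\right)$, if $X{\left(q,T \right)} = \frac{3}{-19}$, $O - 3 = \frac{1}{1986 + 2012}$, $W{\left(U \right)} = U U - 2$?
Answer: $\frac{169027447}{11994} \approx 14093.0$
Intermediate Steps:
$W{\left(U \right)} = -2 + U^{2}$ ($W{\left(U \right)} = U^{2} - 2 = -2 + U^{2}$)
$O = \frac{11995}{3998}$ ($O = 3 + \frac{1}{1986 + 2012} = 3 + \frac{1}{3998} = \frac{11995}{3998} \approx 3.0003$)
$X{\left(q,T \right)} = - \frac{3}{19}$ ($X{\left(q,T \right)} = 3 \left(- \frac{1}{19}\right) = - \frac{3}{19}$)
$x = - \frac{31901}{3}$ ($x = \frac{1679}{- \frac{3}{19}} = 1679 \left(- \frac{19}{3}\right) = - \frac{31901}{3} \approx -10634.0$)
$\left(O + 2544\right) - \left(-912 + x\right) = \left(\frac{11995}{3998} + 2544\right) + \left(912 - - \frac{31901}{3}\right) = \frac{10182907}{3998} + \left(912 + \frac{31901}{3}\right) = \frac{10182907}{3998} + \frac{34637}{3} = \frac{169027447}{11994}$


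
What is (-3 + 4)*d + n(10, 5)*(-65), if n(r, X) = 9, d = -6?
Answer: -591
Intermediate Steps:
(-3 + 4)*d + n(10, 5)*(-65) = (-3 + 4)*(-6) + 9*(-65) = 1*(-6) - 585 = -6 - 585 = -591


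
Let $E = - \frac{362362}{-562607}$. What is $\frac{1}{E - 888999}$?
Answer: $- \frac{562607}{500156698031} \approx -1.1249 \cdot 10^{-6}$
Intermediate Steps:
$E = \frac{362362}{562607}$ ($E = \left(-362362\right) \left(- \frac{1}{562607}\right) = \frac{362362}{562607} \approx 0.64408$)
$\frac{1}{E - 888999} = \frac{1}{\frac{362362}{562607} - 888999} = \frac{1}{- \frac{500156698031}{562607}} = - \frac{562607}{500156698031}$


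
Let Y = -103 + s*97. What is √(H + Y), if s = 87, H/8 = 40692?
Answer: 4*√20867 ≈ 577.82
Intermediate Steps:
H = 325536 (H = 8*40692 = 325536)
Y = 8336 (Y = -103 + 87*97 = -103 + 8439 = 8336)
√(H + Y) = √(325536 + 8336) = √333872 = 4*√20867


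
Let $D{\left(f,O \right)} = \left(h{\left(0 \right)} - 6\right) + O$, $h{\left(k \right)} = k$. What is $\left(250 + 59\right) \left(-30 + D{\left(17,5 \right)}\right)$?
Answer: $-9579$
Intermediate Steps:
$D{\left(f,O \right)} = -6 + O$ ($D{\left(f,O \right)} = \left(0 - 6\right) + O = -6 + O$)
$\left(250 + 59\right) \left(-30 + D{\left(17,5 \right)}\right) = \left(250 + 59\right) \left(-30 + \left(-6 + 5\right)\right) = 309 \left(-30 - 1\right) = 309 \left(-31\right) = -9579$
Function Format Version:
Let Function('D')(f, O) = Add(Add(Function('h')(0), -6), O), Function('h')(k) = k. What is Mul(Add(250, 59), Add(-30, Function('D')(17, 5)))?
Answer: -9579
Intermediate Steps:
Function('D')(f, O) = Add(-6, O) (Function('D')(f, O) = Add(Add(0, -6), O) = Add(-6, O))
Mul(Add(250, 59), Add(-30, Function('D')(17, 5))) = Mul(Add(250, 59), Add(-30, Add(-6, 5))) = Mul(309, Add(-30, -1)) = Mul(309, -31) = -9579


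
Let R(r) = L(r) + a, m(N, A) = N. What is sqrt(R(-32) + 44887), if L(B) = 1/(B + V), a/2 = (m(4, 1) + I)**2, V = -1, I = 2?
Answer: sqrt(48960318)/33 ≈ 212.04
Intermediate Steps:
a = 72 (a = 2*(4 + 2)**2 = 2*6**2 = 2*36 = 72)
L(B) = 1/(-1 + B) (L(B) = 1/(B - 1) = 1/(-1 + B))
R(r) = 72 + 1/(-1 + r) (R(r) = 1/(-1 + r) + 72 = 72 + 1/(-1 + r))
sqrt(R(-32) + 44887) = sqrt((-71 + 72*(-32))/(-1 - 32) + 44887) = sqrt((-71 - 2304)/(-33) + 44887) = sqrt(-1/33*(-2375) + 44887) = sqrt(2375/33 + 44887) = sqrt(1483646/33) = sqrt(48960318)/33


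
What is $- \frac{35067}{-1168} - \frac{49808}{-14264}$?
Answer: $\frac{69796429}{2082544} \approx 33.515$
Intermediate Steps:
$- \frac{35067}{-1168} - \frac{49808}{-14264} = \left(-35067\right) \left(- \frac{1}{1168}\right) - - \frac{6226}{1783} = \frac{35067}{1168} + \frac{6226}{1783} = \frac{69796429}{2082544}$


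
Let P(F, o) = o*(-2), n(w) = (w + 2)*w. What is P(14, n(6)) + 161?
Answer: 65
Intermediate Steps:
n(w) = w*(2 + w) (n(w) = (2 + w)*w = w*(2 + w))
P(F, o) = -2*o
P(14, n(6)) + 161 = -12*(2 + 6) + 161 = -12*8 + 161 = -2*48 + 161 = -96 + 161 = 65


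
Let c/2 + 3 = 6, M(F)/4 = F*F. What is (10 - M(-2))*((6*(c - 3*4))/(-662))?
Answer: -108/331 ≈ -0.32628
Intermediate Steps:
M(F) = 4*F² (M(F) = 4*(F*F) = 4*F²)
c = 6 (c = -6 + 2*6 = -6 + 12 = 6)
(10 - M(-2))*((6*(c - 3*4))/(-662)) = (10 - 4*(-2)²)*((6*(6 - 3*4))/(-662)) = (10 - 4*4)*((6*(6 - 12))*(-1/662)) = (10 - 1*16)*((6*(-6))*(-1/662)) = (10 - 16)*(-36*(-1/662)) = -6*18/331 = -108/331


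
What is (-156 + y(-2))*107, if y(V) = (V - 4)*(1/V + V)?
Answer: -15087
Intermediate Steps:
y(V) = (-4 + V)*(V + 1/V) (y(V) = (-4 + V)*(1/V + V) = (-4 + V)*(V + 1/V))
(-156 + y(-2))*107 = (-156 + (1 + (-2)² - 4*(-2) - 4/(-2)))*107 = (-156 + (1 + 4 + 8 - 4*(-½)))*107 = (-156 + (1 + 4 + 8 + 2))*107 = (-156 + 15)*107 = -141*107 = -15087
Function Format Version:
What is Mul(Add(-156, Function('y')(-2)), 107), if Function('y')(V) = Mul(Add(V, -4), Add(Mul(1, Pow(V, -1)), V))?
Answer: -15087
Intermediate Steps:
Function('y')(V) = Mul(Add(-4, V), Add(V, Pow(V, -1))) (Function('y')(V) = Mul(Add(-4, V), Add(Pow(V, -1), V)) = Mul(Add(-4, V), Add(V, Pow(V, -1))))
Mul(Add(-156, Function('y')(-2)), 107) = Mul(Add(-156, Add(1, Pow(-2, 2), Mul(-4, -2), Mul(-4, Pow(-2, -1)))), 107) = Mul(Add(-156, Add(1, 4, 8, Mul(-4, Rational(-1, 2)))), 107) = Mul(Add(-156, Add(1, 4, 8, 2)), 107) = Mul(Add(-156, 15), 107) = Mul(-141, 107) = -15087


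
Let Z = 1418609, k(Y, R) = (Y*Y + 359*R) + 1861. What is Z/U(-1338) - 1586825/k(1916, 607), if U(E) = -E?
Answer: 275872164181/260296527 ≈ 1059.8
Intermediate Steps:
k(Y, R) = 1861 + Y**2 + 359*R (k(Y, R) = (Y**2 + 359*R) + 1861 = 1861 + Y**2 + 359*R)
Z/U(-1338) - 1586825/k(1916, 607) = 1418609/((-1*(-1338))) - 1586825/(1861 + 1916**2 + 359*607) = 1418609/1338 - 1586825/(1861 + 3671056 + 217913) = 1418609*(1/1338) - 1586825/3890830 = 1418609/1338 - 1586825*1/3890830 = 1418609/1338 - 317365/778166 = 275872164181/260296527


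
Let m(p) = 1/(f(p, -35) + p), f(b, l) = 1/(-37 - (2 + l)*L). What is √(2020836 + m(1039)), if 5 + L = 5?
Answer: √2986365906938658/38442 ≈ 1421.6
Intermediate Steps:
L = 0 (L = -5 + 5 = 0)
f(b, l) = -1/37 (f(b, l) = 1/(-37 - (2 + l)*0) = 1/(-37 - 1*0) = 1/(-37 + 0) = 1/(-37) = -1/37)
m(p) = 1/(-1/37 + p)
√(2020836 + m(1039)) = √(2020836 + 37/(-1 + 37*1039)) = √(2020836 + 37/(-1 + 38443)) = √(2020836 + 37/38442) = √(77684977549/38442) = √2986365906938658/38442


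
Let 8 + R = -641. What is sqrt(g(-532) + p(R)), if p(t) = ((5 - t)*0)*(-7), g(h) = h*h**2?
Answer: 1064*I*sqrt(133) ≈ 12271.0*I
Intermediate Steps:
R = -649 (R = -8 - 641 = -649)
g(h) = h**3
p(t) = 0 (p(t) = 0*(-7) = 0)
sqrt(g(-532) + p(R)) = sqrt((-532)**3 + 0) = sqrt(-150568768 + 0) = sqrt(-150568768) = 1064*I*sqrt(133)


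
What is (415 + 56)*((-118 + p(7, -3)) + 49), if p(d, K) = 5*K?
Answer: -39564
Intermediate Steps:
(415 + 56)*((-118 + p(7, -3)) + 49) = (415 + 56)*((-118 + 5*(-3)) + 49) = 471*((-118 - 15) + 49) = 471*(-133 + 49) = 471*(-84) = -39564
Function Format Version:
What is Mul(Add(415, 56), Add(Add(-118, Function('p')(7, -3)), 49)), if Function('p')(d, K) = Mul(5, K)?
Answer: -39564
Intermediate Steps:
Mul(Add(415, 56), Add(Add(-118, Function('p')(7, -3)), 49)) = Mul(Add(415, 56), Add(Add(-118, Mul(5, -3)), 49)) = Mul(471, Add(Add(-118, -15), 49)) = Mul(471, Add(-133, 49)) = Mul(471, -84) = -39564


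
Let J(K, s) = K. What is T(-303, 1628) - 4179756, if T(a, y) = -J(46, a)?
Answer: -4179802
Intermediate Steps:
T(a, y) = -46 (T(a, y) = -1*46 = -46)
T(-303, 1628) - 4179756 = -46 - 4179756 = -4179802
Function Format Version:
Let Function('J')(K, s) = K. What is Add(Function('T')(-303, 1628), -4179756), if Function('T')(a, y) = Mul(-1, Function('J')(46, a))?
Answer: -4179802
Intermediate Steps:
Function('T')(a, y) = -46 (Function('T')(a, y) = Mul(-1, 46) = -46)
Add(Function('T')(-303, 1628), -4179756) = Add(-46, -4179756) = -4179802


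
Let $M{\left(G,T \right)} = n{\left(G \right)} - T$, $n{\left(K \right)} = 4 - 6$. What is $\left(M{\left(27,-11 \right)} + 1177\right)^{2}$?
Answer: $1406596$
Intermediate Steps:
$n{\left(K \right)} = -2$ ($n{\left(K \right)} = 4 - 6 = -2$)
$M{\left(G,T \right)} = -2 - T$
$\left(M{\left(27,-11 \right)} + 1177\right)^{2} = \left(\left(-2 - -11\right) + 1177\right)^{2} = \left(\left(-2 + 11\right) + 1177\right)^{2} = \left(9 + 1177\right)^{2} = 1186^{2} = 1406596$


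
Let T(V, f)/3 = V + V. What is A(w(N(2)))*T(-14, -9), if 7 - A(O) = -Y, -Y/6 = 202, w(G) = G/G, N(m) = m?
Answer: 101220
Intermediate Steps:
w(G) = 1
Y = -1212 (Y = -6*202 = -1212)
T(V, f) = 6*V (T(V, f) = 3*(V + V) = 3*(2*V) = 6*V)
A(O) = -1205 (A(O) = 7 - (-1)*(-1212) = 7 - 1*1212 = 7 - 1212 = -1205)
A(w(N(2)))*T(-14, -9) = -7230*(-14) = -1205*(-84) = 101220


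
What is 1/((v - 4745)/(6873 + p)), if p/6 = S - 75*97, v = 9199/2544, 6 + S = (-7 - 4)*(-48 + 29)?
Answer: 90462096/12062081 ≈ 7.4997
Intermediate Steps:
S = 203 (S = -6 + (-7 - 4)*(-48 + 29) = -6 - 11*(-19) = -6 + 209 = 203)
v = 9199/2544 (v = 9199*(1/2544) = 9199/2544 ≈ 3.6160)
p = -42432 (p = 6*(203 - 75*97) = 6*(203 - 7275) = 6*(-7072) = -42432)
1/((v - 4745)/(6873 + p)) = 1/((9199/2544 - 4745)/(6873 - 42432)) = 1/(-12062081/2544/(-35559)) = 1/(-12062081/2544*(-1/35559)) = 1/(12062081/90462096) = 90462096/12062081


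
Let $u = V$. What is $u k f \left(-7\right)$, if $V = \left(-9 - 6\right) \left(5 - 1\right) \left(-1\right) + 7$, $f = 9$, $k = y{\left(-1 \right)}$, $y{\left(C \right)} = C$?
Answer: $4221$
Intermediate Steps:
$k = -1$
$V = 67$ ($V = \left(-15\right) 4 \left(-1\right) + 7 = \left(-60\right) \left(-1\right) + 7 = 60 + 7 = 67$)
$u = 67$
$u k f \left(-7\right) = 67 \left(-1\right) 9 \left(-7\right) = 67 \left(\left(-9\right) \left(-7\right)\right) = 67 \cdot 63 = 4221$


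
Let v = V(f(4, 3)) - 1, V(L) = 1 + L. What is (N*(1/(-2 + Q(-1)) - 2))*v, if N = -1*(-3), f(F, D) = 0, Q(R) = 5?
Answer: 0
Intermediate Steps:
N = 3
v = 0 (v = (1 + 0) - 1 = 1 - 1 = 0)
(N*(1/(-2 + Q(-1)) - 2))*v = (3*(1/(-2 + 5) - 2))*0 = (3*(1/3 - 2))*0 = (3*(⅓ - 2))*0 = (3*(-5/3))*0 = -5*0 = 0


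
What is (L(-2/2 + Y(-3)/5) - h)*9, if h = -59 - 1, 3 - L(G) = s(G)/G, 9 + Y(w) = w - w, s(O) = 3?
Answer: 8073/14 ≈ 576.64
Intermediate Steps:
Y(w) = -9 (Y(w) = -9 + (w - w) = -9 + 0 = -9)
L(G) = 3 - 3/G
h = -60
(L(-2/2 + Y(-3)/5) - h)*9 = ((3 - 3/(-2/2 - 9/5)) - 1*(-60))*9 = ((3 - 3/(-2*½ - 9*⅕)) + 60)*9 = ((3 - 3/(-1 - 9/5)) + 60)*9 = ((3 - 3/(-14/5)) + 60)*9 = ((3 - 3*(-5/14)) + 60)*9 = ((3 + 15/14) + 60)*9 = (57/14 + 60)*9 = (897/14)*9 = 8073/14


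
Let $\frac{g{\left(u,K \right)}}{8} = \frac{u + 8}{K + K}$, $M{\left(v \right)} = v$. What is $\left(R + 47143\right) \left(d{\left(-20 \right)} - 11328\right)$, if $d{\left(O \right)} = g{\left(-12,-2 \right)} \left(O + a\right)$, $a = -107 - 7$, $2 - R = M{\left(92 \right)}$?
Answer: $-583457200$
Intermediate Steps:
$R = -90$ ($R = 2 - 92 = -90$)
$g{\left(u,K \right)} = \frac{4 \left(8 + u\right)}{K}$ ($g{\left(u,K \right)} = 8 \frac{u + 8}{K + K} = 8 \frac{8 + u}{2 K} = \frac{4 \left(8 + u\right)}{K}$)
$a = -114$ ($a = -107 - 7 = -114$)
$d{\left(O \right)} = -912 + 8 O$ ($d{\left(O \right)} = \frac{4 \left(8 - 12\right)}{-2} \left(O - 114\right) = 4 \left(- \frac{1}{2}\right) \left(-4\right) \left(-114 + O\right) = 8 \left(-114 + O\right) = -912 + 8 O$)
$\left(R + 47143\right) \left(d{\left(-20 \right)} - 11328\right) = \left(-90 + 47143\right) \left(\left(-912 + 8 \left(-20\right)\right) - 11328\right) = 47053 \left(\left(-912 - 160\right) - 11328\right) = 47053 \left(-1072 - 11328\right) = 47053 \left(-12400\right) = -583457200$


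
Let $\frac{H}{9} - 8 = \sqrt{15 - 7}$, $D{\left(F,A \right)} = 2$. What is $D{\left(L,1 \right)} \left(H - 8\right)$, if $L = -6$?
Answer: $128 + 36 \sqrt{2} \approx 178.91$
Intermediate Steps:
$H = 72 + 18 \sqrt{2}$ ($H = 72 + 9 \sqrt{15 - 7} = 72 + 9 \sqrt{8} = 72 + 9 \cdot 2 \sqrt{2} = 72 + 18 \sqrt{2} \approx 97.456$)
$D{\left(L,1 \right)} \left(H - 8\right) = 2 \left(\left(72 + 18 \sqrt{2}\right) - 8\right) = 2 \left(64 + 18 \sqrt{2}\right) = 128 + 36 \sqrt{2}$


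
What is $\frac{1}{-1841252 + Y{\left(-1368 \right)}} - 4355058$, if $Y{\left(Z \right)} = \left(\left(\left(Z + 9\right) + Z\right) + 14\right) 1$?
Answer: $- \frac{8030574524971}{1843965} \approx -4.3551 \cdot 10^{6}$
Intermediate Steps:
$Y{\left(Z \right)} = 23 + 2 Z$ ($Y{\left(Z \right)} = \left(\left(\left(9 + Z\right) + Z\right) + 14\right) 1 = \left(\left(9 + 2 Z\right) + 14\right) 1 = \left(23 + 2 Z\right) 1 = 23 + 2 Z$)
$\frac{1}{-1841252 + Y{\left(-1368 \right)}} - 4355058 = \frac{1}{-1841252 + \left(23 + 2 \left(-1368\right)\right)} - 4355058 = \frac{1}{-1841252 + \left(23 - 2736\right)} - 4355058 = \frac{1}{-1841252 - 2713} - 4355058 = \frac{1}{-1843965} - 4355058 = - \frac{1}{1843965} - 4355058 = - \frac{8030574524971}{1843965}$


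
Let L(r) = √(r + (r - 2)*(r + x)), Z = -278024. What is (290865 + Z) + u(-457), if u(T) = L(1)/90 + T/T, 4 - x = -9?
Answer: 12842 + I*√13/90 ≈ 12842.0 + 0.040062*I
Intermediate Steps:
x = 13 (x = 4 - 1*(-9) = 4 + 9 = 13)
L(r) = √(r + (-2 + r)*(13 + r)) (L(r) = √(r + (r - 2)*(r + 13)) = √(r + (-2 + r)*(13 + r)))
u(T) = 1 + I*√13/90 (u(T) = √(-26 + 1² + 12*1)/90 + T/T = √(-26 + 1 + 12)*(1/90) + 1 = √(-13)*(1/90) + 1 = (I*√13)*(1/90) + 1 = I*√13/90 + 1 = 1 + I*√13/90)
(290865 + Z) + u(-457) = (290865 - 278024) + (1 + I*√13/90) = 12841 + (1 + I*√13/90) = 12842 + I*√13/90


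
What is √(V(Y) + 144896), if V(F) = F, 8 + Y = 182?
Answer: √145070 ≈ 380.88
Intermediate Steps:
Y = 174 (Y = -8 + 182 = 174)
√(V(Y) + 144896) = √(174 + 144896) = √145070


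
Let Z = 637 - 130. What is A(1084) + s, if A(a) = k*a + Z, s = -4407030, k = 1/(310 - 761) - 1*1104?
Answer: -2527070893/451 ≈ -5.6033e+6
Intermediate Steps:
k = -497905/451 (k = 1/(-451) - 1104 = -1/451 - 1104 = -497905/451 ≈ -1104.0)
Z = 507
A(a) = 507 - 497905*a/451 (A(a) = -497905*a/451 + 507 = 507 - 497905*a/451)
A(1084) + s = (507 - 497905/451*1084) - 4407030 = (507 - 539729020/451) - 4407030 = -539500363/451 - 4407030 = -2527070893/451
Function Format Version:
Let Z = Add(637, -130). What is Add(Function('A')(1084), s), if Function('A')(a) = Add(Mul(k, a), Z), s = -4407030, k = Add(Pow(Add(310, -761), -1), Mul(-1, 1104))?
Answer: Rational(-2527070893, 451) ≈ -5.6033e+6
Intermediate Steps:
k = Rational(-497905, 451) (k = Add(Pow(-451, -1), -1104) = Add(Rational(-1, 451), -1104) = Rational(-497905, 451) ≈ -1104.0)
Z = 507
Function('A')(a) = Add(507, Mul(Rational(-497905, 451), a)) (Function('A')(a) = Add(Mul(Rational(-497905, 451), a), 507) = Add(507, Mul(Rational(-497905, 451), a)))
Add(Function('A')(1084), s) = Add(Add(507, Mul(Rational(-497905, 451), 1084)), -4407030) = Add(Add(507, Rational(-539729020, 451)), -4407030) = Add(Rational(-539500363, 451), -4407030) = Rational(-2527070893, 451)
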